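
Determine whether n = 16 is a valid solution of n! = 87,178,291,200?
No

Reasoning: 16! = 16·15! = 16·1,307,674,368,000 = 20,922,789,888,000, which does not equal 87,178,291,200.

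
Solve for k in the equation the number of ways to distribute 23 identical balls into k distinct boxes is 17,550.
Stars and bars: the count is C(23+k−1, k−1), increasing in k. k=3: C(25,2) = 300, k=4: C(26,3) = 2,600, k=5: C(27,4) = 17,550 ✓. So k = 5.
Final answer: 5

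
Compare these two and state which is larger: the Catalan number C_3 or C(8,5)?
C_3 = C(6,3)/(3+1) = 20/4 = 5; C(8,5) = 56.
Final answer: C(8,5)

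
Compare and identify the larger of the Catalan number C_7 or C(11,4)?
C_7 = C(14,7)/(7+1) = 3,432/8 = 429; C(11,4) = 330.
Final answer: C_7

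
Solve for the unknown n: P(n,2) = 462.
22

Explanation: P(n,2) = n(n−1) is increasing in n; n(n−1) ≈ (n−0.5)^2 = 462 gives n ≈ 22.0. Check: P(20,2) = 380, P(21,2) = 420, P(22,2) = 462 ✓. So n = 22.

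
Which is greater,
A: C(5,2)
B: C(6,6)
A
A=C(5,2)=10, B=C(6,6)=1.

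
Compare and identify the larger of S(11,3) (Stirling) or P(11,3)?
S(11,3)
S(11,3) = 3·S(10,3) + S(10,2) = 3·9,330 + 511 = 28,501; P(11,3) = 990.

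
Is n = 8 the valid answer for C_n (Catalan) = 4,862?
No

Reasoning: C_8 = C(16,8)/(8+1) = 12,870/9 = 1,430, which does not equal 4,862.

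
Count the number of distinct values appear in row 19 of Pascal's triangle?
10

Working:
Row 19 has entries C(19,0)..C(19,19); by symmetry C(19,k)=C(19,19-k), giving 10 distinct values.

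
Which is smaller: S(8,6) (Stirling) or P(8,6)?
S(8,6)

Solution: S(8,6) = 6·S(7,6) + S(7,5) = 6·21 + 140 = 266; P(8,6) = 20,160.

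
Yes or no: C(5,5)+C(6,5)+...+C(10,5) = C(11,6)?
Hockey stick identity gives Σ = C(11,6) = 462; RHS C(11,6) = 462.
Final answer: Yes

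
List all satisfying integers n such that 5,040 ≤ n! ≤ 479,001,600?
n! is strictly increasing; 7! = 5,040 and 12! = 479,001,600, so valid n = 7, 8, 9, 10, 11, 12.

Answer: 7, 8, 9, 10, 11, 12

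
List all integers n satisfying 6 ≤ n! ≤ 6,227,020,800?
3, 4, 5, 6, 7, 8, 9, 10, 11, 12, 13

Working:
n! is strictly increasing; 3! = 6 and 13! = 6,227,020,800, so valid n = 3, 4, 5, 6, 7, 8, 9, 10, 11, 12, 13.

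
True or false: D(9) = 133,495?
False

Reasoning: Derangements of 9 elements: D(9) = (9-1)·[D(8) + D(7)] = 8·[14,833 + 1,854] = 133,496.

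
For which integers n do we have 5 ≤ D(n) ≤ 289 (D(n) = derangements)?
4, 5, 6

Working:
Using D(n) = (n−1)[D(n−1) + D(n−2)] with D(1)=0, D(2)=1: D(3)=2; D(4)=9; D(5)=44; D(6)=265; D(7)=1,854. So valid n = 4, 5, 6.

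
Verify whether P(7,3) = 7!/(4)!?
True

Explanation: Permutation formula P(n,k) = n!/(n-k)!: 7!/4! = 5,040/24 = 210 = P(7,3). The statement holds.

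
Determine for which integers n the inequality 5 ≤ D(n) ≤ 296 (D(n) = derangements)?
4, 5, 6

Using D(n) = (n−1)[D(n−1) + D(n−2)] with D(1)=0, D(2)=1: D(3)=2; D(4)=9; D(5)=44; D(6)=265; D(7)=1,854. So valid n = 4, 5, 6.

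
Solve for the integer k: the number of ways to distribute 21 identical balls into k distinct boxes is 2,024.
4

Stars and bars: the count is C(21+k−1, k−1), increasing in k. k=2: C(22,1) = 22, k=3: C(23,2) = 253, k=4: C(24,3) = 2,024 ✓. So k = 4.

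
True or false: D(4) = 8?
False
Derangements of 4 elements: D(4) = (4-1)·[D(3) + D(2)] = 3·[2 + 1] = 9.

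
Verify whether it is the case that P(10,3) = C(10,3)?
False

Explanation: P(10,3) = 720 but C(10,3) = 120; they differ by a factor of 3! = 6, so the statement does not hold.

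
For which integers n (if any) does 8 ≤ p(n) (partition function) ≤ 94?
6, 7, 8, 9, 10, 11, 12

Reasoning: Tabulating p(n) via p(n) = p(n−1) + p(n−2) − p(n−5) − p(n−7) + …: p(5)=7; p(6)=11; p(7)=15; p(8)=22; p(9)=30; p(10)=42; p(11)=56; p(12)=77; p(13)=101. So valid n = 6, 7, 8, 9, 10, 11, 12.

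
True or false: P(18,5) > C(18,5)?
True

Working:
P(18,5) = 1,028,160 and C(18,5) = 8,568; P(n,r) = r! × C(n,r) so P > C whenever r ≥ 2.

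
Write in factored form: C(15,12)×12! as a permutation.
P(15,12)
C(15,12)×12! = [15!/(12!(3)!)]×12! = 15!/(3)! = P(15,12) = 217,945,728,000.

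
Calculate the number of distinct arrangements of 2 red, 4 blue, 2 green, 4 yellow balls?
207,900

Solution: Multinomial: 12!/(2! × 4! × 2! × 4!) = 207,900.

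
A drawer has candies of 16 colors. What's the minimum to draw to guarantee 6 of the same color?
Worst case: 5 of each = 80. One more: 81.
Final answer: 81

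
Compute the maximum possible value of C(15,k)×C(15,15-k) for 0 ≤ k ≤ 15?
41,409,225

Reasoning: C(15,k)·C(15,15-k) = C(15,k)², maximised at the centre k = 7: C(15,7)² = 41,409,225.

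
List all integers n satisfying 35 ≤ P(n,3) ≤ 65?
5

P(4,3)=24; P(5,3)=60; P(6,3)=120. So valid n = 5.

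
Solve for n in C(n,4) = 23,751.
C(n,4) = n(n−1)(n−2)(n−3)/4! is increasing in n, and n(n−1)(n−2)(n−3) = 4!·23,751 = 570,024 ≈ (n−1.5)^4 gives n ≈ 29.0. Check: C(27,4) = 17,550, C(28,4) = 20,475, C(29,4) = 23,751 ✓. So n = 29.
Final answer: 29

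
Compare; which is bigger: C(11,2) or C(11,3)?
C(11,3)

Reasoning: C(11,2)=55, C(11,3)=165.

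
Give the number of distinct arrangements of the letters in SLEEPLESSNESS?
Word has 13 letters (S=5, L=2, E=4, P=1, N=1). Arrangements: 13!/Π(k!) = 1,081,080.
Final answer: 1,081,080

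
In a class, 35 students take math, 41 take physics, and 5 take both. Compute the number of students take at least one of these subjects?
|A∪B| = |A|+|B|-|A∩B| = 35+41-5 = 71.
Final answer: 71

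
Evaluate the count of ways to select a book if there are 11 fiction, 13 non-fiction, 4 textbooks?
By the addition principle: 11 + 13 + 4 = 28.

Answer: 28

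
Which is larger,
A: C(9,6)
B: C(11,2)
A

Explanation: A=C(9,6)=84, B=C(11,2)=55.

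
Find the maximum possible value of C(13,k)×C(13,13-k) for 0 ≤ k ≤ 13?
2,944,656

Working:
C(13,k)·C(13,13-k) = C(13,k)², maximised at the centre k = 6: C(13,6)² = 2,944,656.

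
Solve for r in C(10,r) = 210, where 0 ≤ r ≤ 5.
4

Reasoning: C(10,r) is increasing for 0 ≤ r ≤ 5. Stepping up (C(10,r+1) = C(10,r)·(10−r)/(r+1)): C(10,1) = 10, C(10,2) = 45, C(10,3) = 120, C(10,4) = 210 ✓. So r = 4.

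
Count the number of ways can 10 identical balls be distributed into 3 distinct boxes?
66
C(10+3-1, 3-1) = C(12, 2) = 66.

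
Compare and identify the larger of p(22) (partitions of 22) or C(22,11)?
C(22,11)

Reasoning: Pentagonal recurrence p(n) = p(n−1) + p(n−2) − p(n−5) − p(n−7) + …: p(22) = p(21) + p(20) − p(17) − p(15) + p(10) + p(7) − p(0) = 792 + 627 − 297 − 176 + 42 + 15 − 1 = 1,002; C(22,11) = 705,432.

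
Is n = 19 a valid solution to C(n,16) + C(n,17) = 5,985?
No

Reasoning: C(19,16) + C(19,17) = 969 + 171 = 1,140, which does not equal 5,985.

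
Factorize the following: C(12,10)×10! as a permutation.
C(12,10)×10! = [12!/(10!(2)!)]×10! = 12!/(2)! = P(12,10) = 239,500,800.
Final answer: P(12,10)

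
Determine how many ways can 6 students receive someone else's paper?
265

Explanation: Using D(n) = (n-1)[D(n-1) + D(n-2)]:
D(6) = (6-1) × [D(5) + D(4)]
      = 5 × [44 + 9]
      = 5 × 53
      = 265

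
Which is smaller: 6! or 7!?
6!

Explanation: 6!=720, 7!=5,040. 7! > 6!.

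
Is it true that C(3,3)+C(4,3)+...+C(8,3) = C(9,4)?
True

Working:
Hockey stick identity gives Σ = C(9,4) = 126; RHS C(9,4) = 126.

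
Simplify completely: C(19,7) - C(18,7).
18,564

Reasoning: C(19,7) - C(18,7) = C(18,6) = 18,564.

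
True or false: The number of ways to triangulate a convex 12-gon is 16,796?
True

Explanation: Triangulations of a convex 12-gon are counted by the Catalan number C_10: C_10 = C(20,10)/(10+1) = 184,756/11 = 16,796.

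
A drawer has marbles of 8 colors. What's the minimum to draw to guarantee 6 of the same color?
Worst case: 5 of each = 40. One more: 41.
Final answer: 41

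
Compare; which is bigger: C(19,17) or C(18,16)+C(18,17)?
Equal

Working:
By Pascal's identity: C(19,17) = C(18,16)+C(18,17) = 171. Equal.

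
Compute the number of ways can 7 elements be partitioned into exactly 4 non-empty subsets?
350

This equals S(7,4), the Stirling number of the 2nd kind.
Using the Stirling recurrence: S(n,k) = k·S(n-1,k) + S(n-1,k-1)
S(7,4) = 4·S(6,4) + S(6,3)
         = 4·65 + 90
         = 260 + 90
         = 350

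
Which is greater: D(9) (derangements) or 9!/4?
D(9)
D(9) = (9-1)·[D(8) + D(7)] = 8·[14,833 + 1,854] = 133,496; 9!/4 = 362,880/4 = 90,720.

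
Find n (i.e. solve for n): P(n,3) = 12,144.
24

Working:
P(n,3) = n(n−1)(n−2) is increasing in n; n(n−1)(n−2) ≈ (n−1)^3 = 12,144 gives n ≈ 24.0. Check: P(22,3) = 9,240, P(23,3) = 10,626, P(24,3) = 12,144 ✓. So n = 24.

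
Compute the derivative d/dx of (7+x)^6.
6(7+x)^5

Solution: Using the power rule: d/dx (7+x)^6 = 6(7+x)^{5}.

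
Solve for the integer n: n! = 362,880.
9

Working:
n! is strictly increasing. 7! = 5,040, 8! = 40,320, 9! = 362,880 ✓. So n = 9.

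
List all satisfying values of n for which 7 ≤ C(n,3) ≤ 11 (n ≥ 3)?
C(4,3)=4; C(5,3)=10; C(6,3)=20. So valid n = 5.
Final answer: 5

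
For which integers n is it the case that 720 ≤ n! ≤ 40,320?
6, 7, 8
n! is strictly increasing; 6! = 720 and 8! = 40,320, so valid n = 6, 7, 8.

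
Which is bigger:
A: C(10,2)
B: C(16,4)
A=C(10,2)=45, B=C(16,4)=1,820.

Answer: B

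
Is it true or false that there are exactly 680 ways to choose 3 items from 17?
True

Solution: C(17,3) = 680.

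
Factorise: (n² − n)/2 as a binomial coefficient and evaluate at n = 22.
C(n,2); C(22,2) = 231

(n² − n)/2 = n(n−1)/2 = C(n,2). At n = 22: C(22,2) = 231.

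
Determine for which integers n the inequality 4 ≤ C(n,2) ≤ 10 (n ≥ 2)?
4, 5

Reasoning: C(3,2)=3; C(4,2)=6; C(5,2)=10; C(6,2)=15. So valid n = 4, 5.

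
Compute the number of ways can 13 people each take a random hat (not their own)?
Using D(n) = (n-1)[D(n-1) + D(n-2)]:
D(13) = (13-1) × [D(12) + D(11)]
      = 12 × [176214841 + 14684570]
      = 12 × 190899411
      = 2,290,792,932

Answer: 2,290,792,932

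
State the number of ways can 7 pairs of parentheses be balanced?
Using the Catalan number formula: C_n = C(2n, n) / (n+1)
C_7 = C(14, 7) / (7+1)
     = 3432 / 8
     = 429

Answer: 429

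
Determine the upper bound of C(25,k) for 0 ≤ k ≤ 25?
Maximum at k = 12 or k = 13: C(25,12) = 5,200,300.

Answer: 5,200,300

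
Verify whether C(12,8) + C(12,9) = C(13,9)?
True

Explanation: Pascal's identity: LHS = 495 + 220 = 715; RHS = C(13,9) = 715. Both sides agree, so the statement holds.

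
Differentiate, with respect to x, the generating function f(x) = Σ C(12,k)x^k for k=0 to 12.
Σ k·C(12,k)x^(k-1) for k=1 to 12
Term-by-term differentiation gives Σ k·C(12,k)x^{k-1} for k=1 to 12.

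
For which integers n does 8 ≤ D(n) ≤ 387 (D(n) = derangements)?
4, 5, 6

Reasoning: Using D(n) = (n−1)[D(n−1) + D(n−2)] with D(1)=0, D(2)=1: D(3)=2; D(4)=9; D(5)=44; D(6)=265; D(7)=1,854. So valid n = 4, 5, 6.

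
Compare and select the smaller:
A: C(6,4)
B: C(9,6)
A=C(6,4)=15, B=C(9,6)=84.
Final answer: A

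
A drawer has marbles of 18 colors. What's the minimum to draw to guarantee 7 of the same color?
109

Worst case: 6 of each = 108. One more: 109.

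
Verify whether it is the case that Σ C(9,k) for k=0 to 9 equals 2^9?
Binomial theorem: Σ C(9,k) = (1+1)^9 = 2^9 = 512; RHS 2^9 = 512.

Answer: True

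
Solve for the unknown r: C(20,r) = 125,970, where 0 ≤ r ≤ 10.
C(20,r) is increasing for 0 ≤ r ≤ 10. Stepping up (C(20,r+1) = C(20,r)·(20−r)/(r+1)): C(20,1) = 20, C(20,2) = 190, C(20,3) = 1,140, C(20,4) = 4,845, C(20,5) = 15,504, C(20,6) = 38,760, C(20,7) = 77,520, C(20,8) = 125,970 ✓. So r = 8.
Final answer: 8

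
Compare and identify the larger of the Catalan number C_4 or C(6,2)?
C_4 = C(8,4)/(4+1) = 70/5 = 14; C(6,2) = 15.
Final answer: C(6,2)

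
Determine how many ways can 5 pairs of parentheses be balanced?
42

Working:
Using the Catalan number formula: C_n = C(2n, n) / (n+1)
C_5 = C(10, 5) / (5+1)
     = 252 / 6
     = 42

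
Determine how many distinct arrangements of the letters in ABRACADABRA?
83,160

Working:
Word has 11 letters (A=5, B=2, R=2, C=1, D=1). Arrangements: 11!/Π(k!) = 83,160.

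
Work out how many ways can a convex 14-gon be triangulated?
208,012

Using the Catalan number formula: C_n = C(2n, n) / (n+1)
C_12 = C(24, 12) / (12+1)
     = 2704156 / 13
     = 208,012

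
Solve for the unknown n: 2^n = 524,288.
524,288 = 1,024 × 512 = 2^10 × 2^9 = 2^19, so n = 19.
Final answer: 19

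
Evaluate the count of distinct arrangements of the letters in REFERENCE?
7,560

Word has 9 letters (R=2, E=4, F=1, N=1, C=1). Arrangements: 9!/Π(k!) = 7,560.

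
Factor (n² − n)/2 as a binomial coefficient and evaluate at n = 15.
(n² − n)/2 = n(n−1)/2 = C(n,2). At n = 15: C(15,2) = 105.

Answer: C(n,2); C(15,2) = 105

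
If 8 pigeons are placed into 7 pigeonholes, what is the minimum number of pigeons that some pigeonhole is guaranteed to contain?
2

Reasoning: Pigeonhole: ⌈8/7⌉ = 2.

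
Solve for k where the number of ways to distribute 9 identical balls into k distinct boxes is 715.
Stars and bars: the count is C(9+k−1, k−1), increasing in k. k=3: C(11,2) = 55, k=4: C(12,3) = 220, k=5: C(13,4) = 715 ✓. So k = 5.

Answer: 5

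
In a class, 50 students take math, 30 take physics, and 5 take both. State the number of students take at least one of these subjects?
|A∪B| = |A|+|B|-|A∩B| = 50+30-5 = 75.

Answer: 75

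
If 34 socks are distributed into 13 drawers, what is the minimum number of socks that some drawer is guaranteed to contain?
3
Pigeonhole: ⌈34/13⌉ = 3.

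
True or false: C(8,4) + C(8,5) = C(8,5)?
False

Reasoning: Pascal's identity gives C(9,5) = 126, whereas C(8,5) = 56.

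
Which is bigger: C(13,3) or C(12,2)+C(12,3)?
Equal

Reasoning: By Pascal's identity: C(13,3) = C(12,2)+C(12,3) = 286. Equal.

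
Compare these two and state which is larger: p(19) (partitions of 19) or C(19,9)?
C(19,9)
Pentagonal recurrence p(n) = p(n−1) + p(n−2) − p(n−5) − p(n−7) + …: p(19) = p(18) + p(17) − p(14) − p(12) + p(7) + p(4) = 385 + 297 − 135 − 77 + 15 + 5 = 490; C(19,9) = 92,378.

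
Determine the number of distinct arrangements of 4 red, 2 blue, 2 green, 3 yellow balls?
Multinomial: 11!/(4! × 2! × 2! × 3!) = 69,300.
Final answer: 69,300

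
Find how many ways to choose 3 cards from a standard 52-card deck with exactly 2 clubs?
3,042
13 clubs and 39 non-clubs: C(13,2) × C(39,1) = 78 × 39 = 3,042.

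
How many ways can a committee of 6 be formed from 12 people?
C(12,6) = 12! / (6! × (12-6)!)
         = 12! / (6! × 6!)
         = 924

Answer: 924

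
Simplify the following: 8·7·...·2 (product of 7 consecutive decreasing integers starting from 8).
This is P(8,7) = 8!/(1)! = 40,320.

Answer: 40,320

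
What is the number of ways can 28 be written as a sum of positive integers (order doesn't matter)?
3,718
Pentagonal recurrence p(n) = p(n−1) + p(n−2) − p(n−5) − p(n−7) + …: p(28) = p(27) + p(26) − p(23) − p(21) + p(16) + p(13) − p(6) − p(2) = 3,010 + 2,436 − 1,255 − 792 + 231 + 101 − 11 − 2 = 3,718.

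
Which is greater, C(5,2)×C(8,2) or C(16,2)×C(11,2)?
C(16,2)×C(11,2)
C(5,2)×C(8,2)=280, C(16,2)×C(11,2)=6,600.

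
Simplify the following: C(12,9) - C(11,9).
165

C(12,9) - C(11,9) = C(11,8) = 165.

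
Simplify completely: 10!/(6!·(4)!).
210

Solution: This is C(10,6) = 210.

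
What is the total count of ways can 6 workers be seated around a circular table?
120

Solution: Circular arrangements: (6-1)! = 120.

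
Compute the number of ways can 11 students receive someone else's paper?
Using D(n) = (n-1)[D(n-1) + D(n-2)]:
D(11) = (11-1) × [D(10) + D(9)]
      = 10 × [1334961 + 133496]
      = 10 × 1468457
      = 14,684,570
Final answer: 14,684,570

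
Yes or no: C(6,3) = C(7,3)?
No

Working:
LHS = C(6,3) = 20; RHS = C(7,3) = 35. 20 ≠ 35, so the statement does not hold.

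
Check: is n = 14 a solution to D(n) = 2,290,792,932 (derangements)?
No

Reasoning: D(14) = (14-1)·[D(13) + D(12)] = 13·[2,290,792,932 + 176,214,841] = 32,071,101,049, which does not equal 2,290,792,932.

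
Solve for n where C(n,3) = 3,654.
29

Reasoning: C(n,3) = n(n−1)(n−2)/3! is increasing in n, and n(n−1)(n−2) = 3!·3,654 = 21,924 ≈ (n−1)^3 gives n ≈ 29.0. Check: C(27,3) = 2,925, C(28,3) = 3,276, C(29,3) = 3,654 ✓. So n = 29.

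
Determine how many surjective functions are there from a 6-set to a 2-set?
62
Onto functions = 2! × S(6,2)
First compute S(6,2) via recurrence:
Using the Stirling recurrence: S(n,k) = k·S(n-1,k) + S(n-1,k-1)
S(6,2) = 2·S(5,2) + S(5,1)
         = 2·15 + 1
         = 30 + 1
         = 31
Then: 2 × 31 = 62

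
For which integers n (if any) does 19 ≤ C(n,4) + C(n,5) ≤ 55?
C(5,4)+C(5,5)=6; C(6,4)+C(6,5)=21; C(7,4)+C(7,5)=56. So valid n = 6.

Answer: 6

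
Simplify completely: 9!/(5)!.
3,024

Explanation: This equals 9×8×...×6 = 3,024.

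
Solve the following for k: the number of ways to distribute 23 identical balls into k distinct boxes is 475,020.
7

Working:
Stars and bars: the count is C(23+k−1, k−1), increasing in k. k=5: C(27,4) = 17,550, k=6: C(28,5) = 98,280, k=7: C(29,6) = 475,020 ✓. So k = 7.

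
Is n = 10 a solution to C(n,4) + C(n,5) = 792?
No

Reasoning: C(10,4) + C(10,5) = 210 + 252 = 462, which does not equal 792.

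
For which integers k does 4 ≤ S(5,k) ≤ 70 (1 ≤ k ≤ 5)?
S(5,1)=1; S(5,2)=15; S(5,3)=25; S(5,4)=10; S(5,5)=1. So valid k = 2, 3, 4.
Final answer: 2, 3, 4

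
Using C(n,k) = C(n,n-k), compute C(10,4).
210

Solution: C(10,4) = C(10,6) = 210.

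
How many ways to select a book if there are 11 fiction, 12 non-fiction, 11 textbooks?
34

By the addition principle: 11 + 12 + 11 = 34.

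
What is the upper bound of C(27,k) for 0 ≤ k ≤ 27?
Maximum at k = 13 or k = 14: C(27,13) = 20,058,300.
Final answer: 20,058,300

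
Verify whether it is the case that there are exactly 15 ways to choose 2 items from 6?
C(6,2) = 15.
Final answer: True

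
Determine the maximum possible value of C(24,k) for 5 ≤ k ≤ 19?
C(24,k) is maximised at the centre of the row: C(24,12) = 2,704,156.

Answer: 2,704,156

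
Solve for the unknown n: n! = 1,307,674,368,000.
15
n! is strictly increasing. 13! = 6,227,020,800, 14! = 87,178,291,200, 15! = 1,307,674,368,000 ✓. So n = 15.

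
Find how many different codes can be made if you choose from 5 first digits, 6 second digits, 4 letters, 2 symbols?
240

Solution: By the multiplication principle: 5 × 6 × 4 × 2 = 240.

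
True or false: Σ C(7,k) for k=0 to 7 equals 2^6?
Binomial theorem: Σ C(7,k) = (1+1)^7 = 2^7 = 128; RHS 2^6 = 64.

Answer: False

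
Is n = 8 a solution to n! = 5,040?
No

8! = 8·7! = 8·5,040 = 40,320, which does not equal 5,040.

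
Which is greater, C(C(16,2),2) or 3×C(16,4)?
C(C(16,2),2)
C(C(16,2),2)=7,140, 3×C(16,4)=5,460.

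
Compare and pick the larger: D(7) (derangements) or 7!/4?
D(7)

Reasoning: D(7) = (7-1)·[D(6) + D(5)] = 6·[265 + 44] = 1,854; 7!/4 = 5,040/4 = 1,260.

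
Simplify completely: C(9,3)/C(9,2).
C(n,k+1)/C(n,k) = (n−k)/(k+1). Here (9−2)/(2+1) = 7/3 = 7/3.

Answer: 7/3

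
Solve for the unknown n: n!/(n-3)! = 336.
8

n!/(n-3)! = n×(n-1)×(n-2), a product of 3 consecutive integers ≈ (n−1)^3. 336^(1/3) + 1 ≈ 8.0; check n = 8: 8×7×6 = 336 ✓. So n = 8.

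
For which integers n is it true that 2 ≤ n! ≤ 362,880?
2, 3, 4, 5, 6, 7, 8, 9

Working:
n! is strictly increasing; 2! = 2 and 9! = 362,880, so valid n = 2, 3, 4, 5, 6, 7, 8, 9.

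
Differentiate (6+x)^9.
9(6+x)^8

Reasoning: Using the power rule: d/dx (6+x)^9 = 9(6+x)^{8}.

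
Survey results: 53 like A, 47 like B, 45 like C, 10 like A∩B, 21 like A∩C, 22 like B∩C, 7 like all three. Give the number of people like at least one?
99

Explanation: |A∪B∪C| = 53+47+45-10-21-22+7 = 99.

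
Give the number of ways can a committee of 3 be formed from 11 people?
165

Working:
C(11,3) = 11! / (3! × (11-3)!)
         = 11! / (3! × 8!)
         = 165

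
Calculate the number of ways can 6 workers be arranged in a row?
720

Arrangements of 6 distinct objects: 6! = 720.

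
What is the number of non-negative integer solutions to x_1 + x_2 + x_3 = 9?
55
C(9+3-1, 3-1) = 55.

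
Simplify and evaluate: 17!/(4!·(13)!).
2,380

Solution: This is C(17,4) = 2,380.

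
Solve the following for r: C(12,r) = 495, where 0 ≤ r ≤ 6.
4

Explanation: C(12,r) is increasing for 0 ≤ r ≤ 6. Stepping up (C(12,r+1) = C(12,r)·(12−r)/(r+1)): C(12,1) = 12, C(12,2) = 66, C(12,3) = 220, C(12,4) = 495 ✓. So r = 4.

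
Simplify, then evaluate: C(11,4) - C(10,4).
120

Reasoning: C(11,4) - C(10,4) = C(10,3) = 120.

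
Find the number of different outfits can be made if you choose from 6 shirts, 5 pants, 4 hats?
By the multiplication principle: 6 × 5 × 4 = 120.

Answer: 120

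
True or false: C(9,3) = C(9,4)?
False

Working:
C(9,3) = 84 but C(9,4) = 126; symmetry gives C(9,3) = C(9,6), not C(9,4).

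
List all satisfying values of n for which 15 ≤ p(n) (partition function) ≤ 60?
7, 8, 9, 10, 11

Explanation: Tabulating p(n) via p(n) = p(n−1) + p(n−2) − p(n−5) − p(n−7) + …: p(6)=11; p(7)=15; p(8)=22; p(9)=30; p(10)=42; p(11)=56; p(12)=77. So valid n = 7, 8, 9, 10, 11.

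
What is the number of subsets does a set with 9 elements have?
Each element can be included or excluded: 2^9 = 512.
Final answer: 512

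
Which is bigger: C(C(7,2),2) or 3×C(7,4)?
C(C(7,2),2)

Explanation: C(C(7,2),2)=210, 3×C(7,4)=105.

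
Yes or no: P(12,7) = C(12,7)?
No

Working:
P(12,7) = 3,991,680 but C(12,7) = 792; they differ by a factor of 7! = 5040, so the statement does not hold.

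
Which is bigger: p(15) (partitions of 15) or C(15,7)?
Pentagonal recurrence p(n) = p(n−1) + p(n−2) − p(n−5) − p(n−7) + …: p(15) = p(14) + p(13) − p(10) − p(8) + p(3) + p(0) = 135 + 101 − 42 − 22 + 3 + 1 = 176; C(15,7) = 6,435.
Final answer: C(15,7)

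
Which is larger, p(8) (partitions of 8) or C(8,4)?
Pentagonal recurrence p(n) = p(n−1) + p(n−2) − p(n−5) − p(n−7) + …: p(8) = p(7) + p(6) − p(3) − p(1) = 15 + 11 − 3 − 1 = 22; C(8,4) = 70.

Answer: C(8,4)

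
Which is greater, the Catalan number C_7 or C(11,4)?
C_7

Solution: C_7 = C(14,7)/(7+1) = 3,432/8 = 429; C(11,4) = 330.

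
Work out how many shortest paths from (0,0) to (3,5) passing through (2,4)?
30

Explanation: To (2,4): C(6,2)=15. From there: C(2,1)=2. Total: 30.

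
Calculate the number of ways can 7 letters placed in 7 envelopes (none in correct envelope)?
1,854

Explanation: Using D(n) = (n-1)[D(n-1) + D(n-2)]:
D(7) = (7-1) × [D(6) + D(5)]
      = 6 × [265 + 44]
      = 6 × 309
      = 1,854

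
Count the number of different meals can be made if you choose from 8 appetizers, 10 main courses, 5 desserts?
400

Solution: By the multiplication principle: 8 × 10 × 5 = 400.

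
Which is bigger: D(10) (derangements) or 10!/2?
10!/2

Reasoning: D(10) = (10-1)·[D(9) + D(8)] = 9·[133,496 + 14,833] = 1,334,961; 10!/2 = 3,628,800/2 = 1,814,400.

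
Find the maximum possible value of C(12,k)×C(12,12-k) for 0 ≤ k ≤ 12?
C(12,k)·C(12,12-k) = C(12,k)², maximised at the centre k = 6: C(12,6)² = 853,776.
Final answer: 853,776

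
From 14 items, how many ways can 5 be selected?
2,002

Explanation: C(14,5) = 14! / (5! × (14-5)!)
         = 14! / (5! × 9!)
         = 2,002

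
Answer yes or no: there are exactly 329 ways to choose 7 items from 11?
No

Explanation: C(11,7) = 330 ≠ 329.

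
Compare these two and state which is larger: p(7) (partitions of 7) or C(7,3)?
Pentagonal recurrence p(n) = p(n−1) + p(n−2) − p(n−5) − p(n−7) + …: p(7) = p(6) + p(5) − p(2) − p(0) = 11 + 7 − 2 − 1 = 15; C(7,3) = 35.
Final answer: C(7,3)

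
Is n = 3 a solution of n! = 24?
No

Explanation: 3! = 3·2! = 3·2 = 6, which does not equal 24.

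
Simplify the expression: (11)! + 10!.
43,545,600

Solution: (11)! + 10! = (11)·10! + 10! = (11+1)·10! = 12·10! = 43,545,600.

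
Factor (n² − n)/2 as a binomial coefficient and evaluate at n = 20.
(n² − n)/2 = n(n−1)/2 = C(n,2). At n = 20: C(20,2) = 190.

Answer: C(n,2); C(20,2) = 190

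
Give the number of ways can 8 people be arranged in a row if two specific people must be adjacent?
10,080

Explanation: Treat pair as unit: (8-1)! arrangements × 2 internal orders = 10,080.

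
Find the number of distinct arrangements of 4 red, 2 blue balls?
15

Working:
Multinomial: 6!/(4! × 2!) = 15.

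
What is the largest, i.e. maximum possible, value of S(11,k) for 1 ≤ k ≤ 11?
246,730

Row S(11,k) for k = 1..11 (via S(n,k) = k·S(n−1,k) + S(n−1,k−1)): 1, 1,023, 28,501, 145,750, 246,730, 179,487, 63,987, 11,880, 1,155, 55, 1. The row is unimodal; maximum at k = 5: 246,730.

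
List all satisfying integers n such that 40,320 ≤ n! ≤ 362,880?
8, 9
n! is strictly increasing; 8! = 40,320 and 9! = 362,880, so valid n = 8, 9.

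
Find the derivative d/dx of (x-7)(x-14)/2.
(2x - 21)/2

Explanation: d/dx[(x-7)(x-14)] = (x-14) + (x-7) = 2x - 21. Dividing by 2 gives (2x - 21)/2.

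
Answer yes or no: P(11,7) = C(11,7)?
P(11,7) = 1,663,200 but C(11,7) = 330; they differ by a factor of 7! = 5040, so the statement does not hold.
Final answer: No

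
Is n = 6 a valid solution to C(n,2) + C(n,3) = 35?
Yes

Working:
C(6,2) + C(6,3) = 15 + 20 = 35, which equals 35.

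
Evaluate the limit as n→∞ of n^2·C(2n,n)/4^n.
∞

Working:
C(2n,n) ~ 4^n/√(πn), so n^2·C(2n,n)/4^n ~ n^(2 − 1/2)/√π → ∞.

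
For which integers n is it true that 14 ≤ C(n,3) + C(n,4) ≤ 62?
C(4,3)+C(4,4)=5; C(5,3)+C(5,4)=15; C(6,3)+C(6,4)=35; C(7,3)+C(7,4)=70. So valid n = 5, 6.

Answer: 5, 6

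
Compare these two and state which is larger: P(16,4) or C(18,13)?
P(16,4)

Reasoning: P(16,4)=43,680, C(18,13)=8,568.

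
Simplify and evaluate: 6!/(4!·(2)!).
15

This is C(6,4) = 15.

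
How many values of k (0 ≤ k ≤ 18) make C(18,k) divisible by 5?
3

Explanation: Checking C(18,k) mod 5 for k = 0..18: divisible at k = 4, 9, 14. That's 3 values.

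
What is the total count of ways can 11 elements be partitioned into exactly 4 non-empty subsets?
This equals S(11,4), the Stirling number of the 2nd kind.
Using the Stirling recurrence: S(n,k) = k·S(n-1,k) + S(n-1,k-1)
S(11,4) = 4·S(10,4) + S(10,3)
         = 4·34105 + 9330
         = 136420 + 9330
         = 145,750
Final answer: 145,750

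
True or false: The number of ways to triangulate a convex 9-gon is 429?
Triangulations of a convex 9-gon are counted by the Catalan number C_7: C_7 = C(14,7)/(7+1) = 3,432/8 = 429.
Final answer: True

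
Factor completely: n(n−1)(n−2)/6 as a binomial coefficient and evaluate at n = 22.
C(n,3); C(22,3) = 1,540
n(n−1)(n−2)/6 = n!/(3!(n−3)!) = C(n,3). At n = 22: C(22,3) = 1,540.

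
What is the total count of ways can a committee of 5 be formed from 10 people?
C(10,5) = 10! / (5! × (10-5)!)
         = 10! / (5! × 5!)
         = 252

Answer: 252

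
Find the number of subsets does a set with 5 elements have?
32
Each element can be included or excluded: 2^5 = 32.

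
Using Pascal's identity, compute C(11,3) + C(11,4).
495

C(11,3) + C(11,4) = C(12,4) = 495.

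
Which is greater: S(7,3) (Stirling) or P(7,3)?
S(7,3)

Reasoning: S(7,3) = 3·S(6,3) + S(6,2) = 3·90 + 31 = 301; P(7,3) = 210.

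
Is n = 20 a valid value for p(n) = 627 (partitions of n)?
Yes

Working:
Pentagonal recurrence p(n) = p(n−1) + p(n−2) − p(n−5) − p(n−7) + …: p(20) = p(19) + p(18) − p(15) − p(13) + p(8) + p(5) = 490 + 385 − 176 − 101 + 22 + 7 = 627, which equals 627.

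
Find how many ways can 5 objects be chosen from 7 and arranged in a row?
2,520

Reasoning: P(7,5) = 7!/(7-5)! = 2,520.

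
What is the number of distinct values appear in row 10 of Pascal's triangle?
6

Reasoning: Row 10 has entries C(10,0)..C(10,10); by symmetry C(10,k)=C(10,10-k), giving 6 distinct values.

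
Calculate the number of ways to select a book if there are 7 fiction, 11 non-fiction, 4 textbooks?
22
By the addition principle: 7 + 11 + 4 = 22.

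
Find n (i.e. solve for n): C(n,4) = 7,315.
22
C(n,4) = n(n−1)(n−2)(n−3)/4! is increasing in n, and n(n−1)(n−2)(n−3) = 4!·7,315 = 175,560 ≈ (n−1.5)^4 gives n ≈ 22.0. Check: C(20,4) = 4,845, C(21,4) = 5,985, C(22,4) = 7,315 ✓. So n = 22.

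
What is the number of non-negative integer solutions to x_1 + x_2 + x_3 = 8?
45

Solution: C(8+3-1, 3-1) = 45.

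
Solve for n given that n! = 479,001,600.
12

Working:
n! is strictly increasing. 10! = 3,628,800, 11! = 39,916,800, 12! = 479,001,600 ✓. So n = 12.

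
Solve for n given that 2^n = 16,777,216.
24

Solution: 16,777,216 = 1,024 × 1,024 × 16 = 2^10 × 2^10 × 2^4 = 2^24, so n = 24.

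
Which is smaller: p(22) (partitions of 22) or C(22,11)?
p(22)

Pentagonal recurrence p(n) = p(n−1) + p(n−2) − p(n−5) − p(n−7) + …: p(22) = p(21) + p(20) − p(17) − p(15) + p(10) + p(7) − p(0) = 792 + 627 − 297 − 176 + 42 + 15 − 1 = 1,002; C(22,11) = 705,432.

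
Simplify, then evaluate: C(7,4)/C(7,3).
1

C(n,k+1)/C(n,k) = (n−k)/(k+1). Here (7−3)/(3+1) = 4/4 = 1.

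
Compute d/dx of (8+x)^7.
7(8+x)^6

Explanation: Using the power rule: d/dx (8+x)^7 = 7(8+x)^{6}.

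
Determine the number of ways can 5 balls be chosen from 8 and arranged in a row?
6,720

P(8,5) = 8!/(8-5)! = 6,720.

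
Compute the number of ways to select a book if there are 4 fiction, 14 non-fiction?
By the addition principle: 4 + 14 = 18.

Answer: 18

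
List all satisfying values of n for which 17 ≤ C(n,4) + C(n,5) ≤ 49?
6

Solution: C(5,4)+C(5,5)=6; C(6,4)+C(6,5)=21; C(7,4)+C(7,5)=56. So valid n = 6.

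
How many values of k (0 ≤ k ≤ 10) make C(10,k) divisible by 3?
Checking C(10,k) mod 3 for k = 0..10: divisible at k = 2, 3, 4, 5, 6, 7, 8. That's 7 values.
Final answer: 7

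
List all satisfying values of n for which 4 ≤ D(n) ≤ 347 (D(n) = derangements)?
Using D(n) = (n−1)[D(n−1) + D(n−2)] with D(1)=0, D(2)=1: D(3)=2; D(4)=9; D(5)=44; D(6)=265; D(7)=1,854. So valid n = 4, 5, 6.

Answer: 4, 5, 6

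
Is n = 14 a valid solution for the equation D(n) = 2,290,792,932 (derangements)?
No

Explanation: D(14) = (14-1)·[D(13) + D(12)] = 13·[2,290,792,932 + 176,214,841] = 32,071,101,049, which does not equal 2,290,792,932.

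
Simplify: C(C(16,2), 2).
7,140

Solution: C(16,2) = 120, then C(120, 2) = 7,140.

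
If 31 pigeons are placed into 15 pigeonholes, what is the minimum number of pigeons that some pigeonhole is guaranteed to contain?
3

Solution: Pigeonhole: ⌈31/15⌉ = 3.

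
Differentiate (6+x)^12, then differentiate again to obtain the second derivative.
First derivative: 12(6+x)^{11}. Second derivative: 12·11·(6+x)^{10} = 132(6+x)^{10}.
Final answer: 132(6+x)^10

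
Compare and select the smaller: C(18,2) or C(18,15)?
C(18,2)

Explanation: C(18,2)=153, C(18,15)=816.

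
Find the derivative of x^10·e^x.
Product rule: d/dx[x^10]·e^x + x^10·d/dx[e^x] = 10x^{9}e^x + x^10e^x.
Final answer: (10x^9 + x^10)e^x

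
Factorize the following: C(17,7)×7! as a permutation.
P(17,7)
C(17,7)×7! = [17!/(7!(10)!)]×7! = 17!/(10)! = P(17,7) = 98,017,920.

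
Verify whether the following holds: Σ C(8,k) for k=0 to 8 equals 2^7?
False
Binomial theorem: Σ C(8,k) = (1+1)^8 = 2^8 = 256; RHS 2^7 = 128.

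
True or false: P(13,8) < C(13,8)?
False

Reasoning: P(13,8) = 51,891,840 and C(13,8) = 1,287; P(n,r) = r! × C(n,r) so P > C whenever r ≥ 2.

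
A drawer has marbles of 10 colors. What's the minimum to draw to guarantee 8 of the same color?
71

Reasoning: Worst case: 7 of each = 70. One more: 71.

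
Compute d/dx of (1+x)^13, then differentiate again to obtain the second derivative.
156(1+x)^11

Solution: First derivative: 13(1+x)^{12}. Second derivative: 13·12·(1+x)^{11} = 156(1+x)^{11}.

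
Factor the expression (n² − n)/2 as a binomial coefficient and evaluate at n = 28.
(n² − n)/2 = n(n−1)/2 = C(n,2). At n = 28: C(28,2) = 378.
Final answer: C(n,2); C(28,2) = 378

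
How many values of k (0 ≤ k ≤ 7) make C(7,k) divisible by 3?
2

Solution: Checking C(7,k) mod 3 for k = 0..7: divisible at k = 2, 5. That's 2 values.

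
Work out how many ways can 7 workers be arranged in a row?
5,040
Arrangements of 7 distinct objects: 7! = 5,040.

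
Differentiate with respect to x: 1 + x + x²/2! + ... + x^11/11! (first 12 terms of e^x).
1 + x + x²/2! + ... + x^10/10!
Differentiating term by term gives the first 11 terms of e^x.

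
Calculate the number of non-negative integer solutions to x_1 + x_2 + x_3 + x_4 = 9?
220

C(9+4-1, 4-1) = 220.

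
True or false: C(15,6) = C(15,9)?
True

Reasoning: C(15,6) = C(15,15-6) by the symmetry property; both equal 5,005.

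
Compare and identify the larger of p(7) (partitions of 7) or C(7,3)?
Pentagonal recurrence p(n) = p(n−1) + p(n−2) − p(n−5) − p(n−7) + …: p(7) = p(6) + p(5) − p(2) − p(0) = 11 + 7 − 2 − 1 = 15; C(7,3) = 35.
Final answer: C(7,3)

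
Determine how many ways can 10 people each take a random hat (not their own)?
1,334,961

Reasoning: Using D(n) = (n-1)[D(n-1) + D(n-2)]:
D(10) = (10-1) × [D(9) + D(8)]
      = 9 × [133496 + 14833]
      = 9 × 148329
      = 1,334,961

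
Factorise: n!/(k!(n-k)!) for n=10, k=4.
C(10,4) = 210

Explanation: This is the binomial coefficient C(10,4) = 210.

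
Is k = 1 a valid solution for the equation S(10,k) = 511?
No

S(10,1) = 1·S(9,1) + S(9,0) = 1·1 + 0 = 1, which does not equal 511.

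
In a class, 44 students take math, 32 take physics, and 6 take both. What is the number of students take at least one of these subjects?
70
|A∪B| = |A|+|B|-|A∩B| = 44+32-6 = 70.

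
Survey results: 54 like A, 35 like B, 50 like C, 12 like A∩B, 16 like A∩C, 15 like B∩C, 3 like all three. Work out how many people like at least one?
99

Explanation: |A∪B∪C| = 54+35+50-12-16-15+3 = 99.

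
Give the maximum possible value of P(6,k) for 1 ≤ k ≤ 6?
720

Explanation: P(6,k) increases in k, so maximum at k = 6: 6! = 720.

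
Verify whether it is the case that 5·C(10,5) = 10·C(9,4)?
True

Solution: Absorption identity k·C(n,k) = n·C(n-1,k-1). LHS = 5·252 = 1,260; RHS = 10·126 = 1,260.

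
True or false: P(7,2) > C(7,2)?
P(7,2) = 42 and C(7,2) = 21; P(n,r) = r! × C(n,r) so P > C whenever r ≥ 2.

Answer: True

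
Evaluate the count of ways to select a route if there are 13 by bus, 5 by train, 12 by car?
30
By the addition principle: 13 + 5 + 12 = 30.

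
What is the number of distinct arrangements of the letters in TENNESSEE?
3,780

Working:
Word has 9 letters (T=1, E=4, N=2, S=2). Arrangements: 9!/Π(k!) = 3,780.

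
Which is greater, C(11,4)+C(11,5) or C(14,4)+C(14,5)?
C(14,4)+C(14,5)

First=792, Second=3,003.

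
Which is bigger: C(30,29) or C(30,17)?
C(30,17)

Explanation: C(30,29)=30, C(30,17)=119,759,850.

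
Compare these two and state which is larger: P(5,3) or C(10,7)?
P(5,3)=60, C(10,7)=120.

Answer: C(10,7)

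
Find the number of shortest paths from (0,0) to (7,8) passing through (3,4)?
To (3,4): C(7,3)=35. From there: C(8,4)=70. Total: 2,450.
Final answer: 2,450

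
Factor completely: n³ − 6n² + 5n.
n(n − 1)(n − 5)

n³ − 6n² + 5n = n(n² − 6n + 5) = n(n − 1)(n − 5).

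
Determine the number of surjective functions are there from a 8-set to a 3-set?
5,796
Onto functions = 3! × S(8,3)
First compute S(8,3) via recurrence:
Using the Stirling recurrence: S(n,k) = k·S(n-1,k) + S(n-1,k-1)
S(8,3) = 3·S(7,3) + S(7,2)
         = 3·301 + 63
         = 903 + 63
         = 966
Then: 6 × 966 = 5,796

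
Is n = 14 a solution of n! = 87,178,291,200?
14! = 14·13! = 14·6,227,020,800 = 87,178,291,200, which equals 87,178,291,200.
Final answer: Yes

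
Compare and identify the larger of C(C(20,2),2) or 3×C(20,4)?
C(C(20,2),2)=17,955, 3×C(20,4)=14,535.

Answer: C(C(20,2),2)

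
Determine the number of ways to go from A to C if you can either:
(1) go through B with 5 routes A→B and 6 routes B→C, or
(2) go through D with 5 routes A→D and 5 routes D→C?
Route via B: 5×6=30. Route via D: 5×5=25. Total: 55.
Final answer: 55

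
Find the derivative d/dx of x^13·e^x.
(13x^12 + x^13)e^x

Reasoning: Product rule: d/dx[x^13]·e^x + x^13·d/dx[e^x] = 13x^{12}e^x + x^13e^x.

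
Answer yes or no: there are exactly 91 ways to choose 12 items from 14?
C(14,12) = 91.

Answer: Yes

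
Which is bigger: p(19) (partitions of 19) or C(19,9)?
Pentagonal recurrence p(n) = p(n−1) + p(n−2) − p(n−5) − p(n−7) + …: p(19) = p(18) + p(17) − p(14) − p(12) + p(7) + p(4) = 385 + 297 − 135 − 77 + 15 + 5 = 490; C(19,9) = 92,378.
Final answer: C(19,9)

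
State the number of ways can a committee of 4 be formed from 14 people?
1,001

Explanation: C(14,4) = 14! / (4! × (14-4)!)
         = 14! / (4! × 10!)
         = 1,001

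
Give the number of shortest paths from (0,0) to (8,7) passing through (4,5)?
1,890

Reasoning: To (4,5): C(9,4)=126. From there: C(6,4)=15. Total: 1,890.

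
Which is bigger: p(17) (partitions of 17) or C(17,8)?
C(17,8)

Explanation: Pentagonal recurrence p(n) = p(n−1) + p(n−2) − p(n−5) − p(n−7) + …: p(17) = p(16) + p(15) − p(12) − p(10) + p(5) + p(2) = 231 + 176 − 77 − 42 + 7 + 2 = 297; C(17,8) = 24,310.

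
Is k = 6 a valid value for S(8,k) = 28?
No

Working:
S(8,6) = 6·S(7,6) + S(7,5) = 6·21 + 140 = 266, which does not equal 28.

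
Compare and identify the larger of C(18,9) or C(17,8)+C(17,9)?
Equal

Reasoning: By Pascal's identity: C(18,9) = C(17,8)+C(17,9) = 48,620. Equal.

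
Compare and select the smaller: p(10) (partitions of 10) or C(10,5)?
p(10)

Solution: Pentagonal recurrence p(n) = p(n−1) + p(n−2) − p(n−5) − p(n−7) + …: p(10) = p(9) + p(8) − p(5) − p(3) = 30 + 22 − 7 − 3 = 42; C(10,5) = 252.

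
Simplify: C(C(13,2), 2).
3,003

Solution: C(13,2) = 78, then C(78, 2) = 3,003.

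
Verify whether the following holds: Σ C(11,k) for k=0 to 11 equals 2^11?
True
Binomial theorem: Σ C(11,k) = (1+1)^11 = 2^11 = 2,048; RHS 2^11 = 2,048.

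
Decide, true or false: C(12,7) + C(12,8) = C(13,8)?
Pascal's identity: LHS = 792 + 495 = 1,287; RHS = C(13,8) = 1,287. Both sides agree, so the statement holds.
Final answer: True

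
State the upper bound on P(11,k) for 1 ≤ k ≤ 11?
39,916,800

Working:
P(11,k) increases in k, so maximum at k = 11: 11! = 39,916,800.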